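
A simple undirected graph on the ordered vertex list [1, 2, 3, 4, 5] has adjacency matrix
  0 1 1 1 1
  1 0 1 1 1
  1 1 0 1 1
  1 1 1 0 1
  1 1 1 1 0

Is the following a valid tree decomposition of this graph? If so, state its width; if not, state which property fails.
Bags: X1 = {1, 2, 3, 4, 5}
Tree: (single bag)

Yes; width 4.

Checking the three conditions: (i) the bags cover all of {1, 2, 3, 4, 5}; (ii) for each edge, some bag contains both endpoints; (iii) the bags containing any fixed vertex form a subtree. All hold, so the decomposition is valid with width 5 − 1 = 4.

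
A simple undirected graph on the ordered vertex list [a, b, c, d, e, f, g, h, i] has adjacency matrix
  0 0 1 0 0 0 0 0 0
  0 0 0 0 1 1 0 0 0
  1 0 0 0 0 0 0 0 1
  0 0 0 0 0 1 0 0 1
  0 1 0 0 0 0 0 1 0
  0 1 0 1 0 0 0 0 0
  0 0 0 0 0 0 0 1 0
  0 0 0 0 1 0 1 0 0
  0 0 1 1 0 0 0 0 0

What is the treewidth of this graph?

1

A width-1 tree decomposition is:
Bags: B1 = {a, c}  B2 = {c, i}  B3 = {d, i}  B4 = {d, f}  B5 = {b, f}  B6 = {b, e}  B7 = {e, h}  B8 = {g, h}
Tree: B1–B2, B2–B3, B3–B4, B4–B5, B5–B6, B6–B7, B7–B8
Each bag holds 2 vertices, so the decomposition has width 1, which upper-bounds the treewidth. Any graph with an edge has treewidth ≥ 1, and G has the edge a–c. Hence tw(G) = 1 exactly.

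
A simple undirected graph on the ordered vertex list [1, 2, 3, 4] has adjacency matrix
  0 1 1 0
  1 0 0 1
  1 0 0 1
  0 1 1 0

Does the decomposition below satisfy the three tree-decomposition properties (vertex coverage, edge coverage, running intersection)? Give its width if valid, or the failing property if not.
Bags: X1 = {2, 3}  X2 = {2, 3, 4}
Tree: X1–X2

No — vertex 1 appears in no bag.

A tree decomposition must satisfy three properties: every vertex lies in some bag; for every edge, both endpoints lie together in some bag; and for every vertex, the bags containing it form a connected subtree. Here vertex 1 appears in no bag, so the decomposition is invalid.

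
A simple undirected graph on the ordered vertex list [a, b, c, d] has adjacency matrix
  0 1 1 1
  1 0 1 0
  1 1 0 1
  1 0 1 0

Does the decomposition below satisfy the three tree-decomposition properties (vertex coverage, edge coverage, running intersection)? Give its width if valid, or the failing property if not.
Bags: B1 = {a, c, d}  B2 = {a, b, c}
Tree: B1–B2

Yes; width 2.

Every vertex of G appears in some bag (union = {a, b, c, d}); every edge is covered by a bag; and for each vertex v the set of bags containing v is connected in the bag tree. The decomposition is therefore valid. The largest bag has 3 vertices, so the width is 2.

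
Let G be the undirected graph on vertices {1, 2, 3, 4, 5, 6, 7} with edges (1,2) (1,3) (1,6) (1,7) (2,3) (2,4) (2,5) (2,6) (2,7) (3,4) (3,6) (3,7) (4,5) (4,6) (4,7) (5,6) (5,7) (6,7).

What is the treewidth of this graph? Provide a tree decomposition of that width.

Treewidth 4.
Bags: B1 = {2, 4, 5, 6, 7}  B2 = {2, 3, 4, 6, 7}  B3 = {1, 2, 3, 6, 7}
Tree: B1–B2, B2–B3

The largest bag has 5 vertices, giving width 4; this decomposition certifies tw(G) ≤ 4. For the lower bound, the 5 vertices {1, 2, 3, 6, 7} are pairwise adjacent, and any tree decomposition puts a clique entirely inside one bag — forcing width ≥ 4. Hence tw(G) = 4 exactly.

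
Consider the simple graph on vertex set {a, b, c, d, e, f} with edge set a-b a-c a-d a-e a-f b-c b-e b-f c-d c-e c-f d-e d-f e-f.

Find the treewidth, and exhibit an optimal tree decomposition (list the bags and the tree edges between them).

Each bag holds 5 vertices, so the decomposition has width 4, which upper-bounds the treewidth. On the other hand G contains the 5-clique {a, c, d, e, f}. A clique must lie in a single bag of any decomposition, so no decomposition can have width below 4. The upper and lower bounds meet at 4, so that is the treewidth.

Treewidth 4.
Bags: B1 = {a, c, d, e, f}  B2 = {a, b, c, e, f}
Tree: B1–B2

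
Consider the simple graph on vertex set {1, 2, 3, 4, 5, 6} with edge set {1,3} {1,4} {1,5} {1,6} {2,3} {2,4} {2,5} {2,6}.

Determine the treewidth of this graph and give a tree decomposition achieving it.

The largest bag has 3 vertices, giving width 2; this decomposition certifies tw(G) ≤ 2. For the lower bound, G contains the cycle 2–6–1–4–2, so G is not a forest; only forests have treewidth ≤ 1, hence tw(G) ≥ 2. Hence tw(G) = 2 exactly.

Treewidth 2.
Bags: B1 = {1, 2, 6}  B2 = {1, 2, 4}  B3 = {1, 2, 5}  B4 = {1, 2, 3}
Tree: B1–B2, B2–B3, B3–B4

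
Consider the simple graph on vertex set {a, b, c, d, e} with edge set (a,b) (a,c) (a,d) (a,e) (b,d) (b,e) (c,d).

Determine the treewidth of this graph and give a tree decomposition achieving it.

Every bag has size at most 3, so the width is 3 − 1 = 2 and tw(G) ≤ 2. Conversely, {a, c, d} is a clique of size 3, and the vertices of any clique must share a bag in every tree decomposition; so some bag has ≥ 3 vertices and tw(G) ≥ 2. The upper and lower bounds meet at 2, so that is the treewidth.

Treewidth 2.
One optimal decomposition is:
Bags: B1 = {a, c, d}  B2 = {a, b, d}  B3 = {a, b, e}
Tree: B1–B2, B2–B3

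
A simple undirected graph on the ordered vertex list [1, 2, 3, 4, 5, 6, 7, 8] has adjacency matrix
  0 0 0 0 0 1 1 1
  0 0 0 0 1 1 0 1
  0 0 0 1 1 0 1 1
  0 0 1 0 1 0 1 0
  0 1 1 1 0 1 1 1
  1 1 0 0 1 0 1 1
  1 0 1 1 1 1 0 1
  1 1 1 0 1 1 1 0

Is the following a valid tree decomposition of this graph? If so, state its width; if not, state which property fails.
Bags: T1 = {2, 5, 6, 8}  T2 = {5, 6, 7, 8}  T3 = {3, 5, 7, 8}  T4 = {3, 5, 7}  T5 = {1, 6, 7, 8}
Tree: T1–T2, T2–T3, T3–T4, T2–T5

A tree decomposition must satisfy three properties: every vertex lies in some bag; for every edge, both endpoints lie together in some bag; and for every vertex, the bags containing it form a connected subtree. Here vertex 4 appears in no bag, so the decomposition is invalid.

No — vertex 4 appears in no bag.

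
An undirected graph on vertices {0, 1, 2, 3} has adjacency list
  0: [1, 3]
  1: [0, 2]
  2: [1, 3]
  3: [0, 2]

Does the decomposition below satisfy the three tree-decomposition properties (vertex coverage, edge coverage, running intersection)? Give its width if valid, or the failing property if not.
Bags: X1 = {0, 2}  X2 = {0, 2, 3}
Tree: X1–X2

No — vertex 1 appears in no bag.

A tree decomposition must satisfy three properties: every vertex lies in some bag; for every edge, both endpoints lie together in some bag; and for every vertex, the bags containing it form a connected subtree. Here vertex 1 appears in no bag, so the decomposition is invalid.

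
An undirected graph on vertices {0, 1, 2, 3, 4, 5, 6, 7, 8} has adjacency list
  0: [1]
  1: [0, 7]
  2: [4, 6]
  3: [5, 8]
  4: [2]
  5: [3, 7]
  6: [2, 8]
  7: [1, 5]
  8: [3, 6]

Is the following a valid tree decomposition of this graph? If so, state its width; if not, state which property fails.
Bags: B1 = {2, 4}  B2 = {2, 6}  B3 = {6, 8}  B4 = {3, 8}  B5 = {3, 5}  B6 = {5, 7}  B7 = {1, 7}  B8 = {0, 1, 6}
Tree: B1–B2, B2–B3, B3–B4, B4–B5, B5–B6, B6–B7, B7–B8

A tree decomposition must satisfy three properties: every vertex lies in some bag; for every edge, both endpoints lie together in some bag; and for every vertex, the bags containing it form a connected subtree. Here bags containing vertex 6 are not connected in the tree, so the decomposition is invalid.

No — bags containing vertex 6 are not connected in the tree.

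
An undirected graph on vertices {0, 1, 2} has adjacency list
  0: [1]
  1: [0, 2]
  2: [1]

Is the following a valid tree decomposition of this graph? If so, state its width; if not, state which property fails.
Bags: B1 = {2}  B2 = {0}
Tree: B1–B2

A tree decomposition must satisfy three properties: every vertex lies in some bag; for every edge, both endpoints lie together in some bag; and for every vertex, the bags containing it form a connected subtree. Here vertex 1 appears in no bag, so the decomposition is invalid.

No — vertex 1 appears in no bag.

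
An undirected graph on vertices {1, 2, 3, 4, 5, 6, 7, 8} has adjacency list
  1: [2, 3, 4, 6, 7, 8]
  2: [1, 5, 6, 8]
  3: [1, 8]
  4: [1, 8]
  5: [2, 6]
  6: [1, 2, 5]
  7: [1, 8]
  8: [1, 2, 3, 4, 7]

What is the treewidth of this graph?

2

A width-2 tree decomposition is:
Bags: B1 = {1, 7, 8}  B2 = {1, 3, 8}  B3 = {1, 2, 8}  B4 = {1, 4, 8}  B5 = {1, 2, 6}  B6 = {2, 5, 6}
Tree: B1–B2, B2–B3, B3–B4, B3–B5, B5–B6
Each bag holds 3 vertices, so the decomposition has width 2, which upper-bounds the treewidth. On the other hand G contains the 3-clique {1, 2, 8}. A clique must lie in a single bag of any decomposition, so no decomposition can have width below 2. The upper and lower bounds meet at 2, so that is the treewidth.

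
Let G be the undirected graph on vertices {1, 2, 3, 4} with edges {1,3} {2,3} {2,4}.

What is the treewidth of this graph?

1

A width-1 tree decomposition is:
Bags: B1 = {1, 3}  B2 = {2, 3}  B3 = {2, 4}
Tree: B1–B2, B2–B3
The largest bag has 2 vertices, giving width 1; this decomposition certifies tw(G) ≤ 1. Any graph with an edge has treewidth ≥ 1, and G has the edge 1–3. Therefore the treewidth is 1.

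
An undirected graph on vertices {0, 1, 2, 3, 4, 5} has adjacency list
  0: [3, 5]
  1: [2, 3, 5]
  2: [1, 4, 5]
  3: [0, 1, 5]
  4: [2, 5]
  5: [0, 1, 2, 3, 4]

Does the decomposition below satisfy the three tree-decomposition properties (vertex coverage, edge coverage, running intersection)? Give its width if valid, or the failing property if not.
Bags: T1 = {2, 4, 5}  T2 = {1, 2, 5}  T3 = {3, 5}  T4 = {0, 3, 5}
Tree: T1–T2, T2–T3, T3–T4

No — edge (1,3) lies in no bag.

A tree decomposition must satisfy three properties: every vertex lies in some bag; for every edge, both endpoints lie together in some bag; and for every vertex, the bags containing it form a connected subtree. Here edge (1,3) lies in no bag, so the decomposition is invalid.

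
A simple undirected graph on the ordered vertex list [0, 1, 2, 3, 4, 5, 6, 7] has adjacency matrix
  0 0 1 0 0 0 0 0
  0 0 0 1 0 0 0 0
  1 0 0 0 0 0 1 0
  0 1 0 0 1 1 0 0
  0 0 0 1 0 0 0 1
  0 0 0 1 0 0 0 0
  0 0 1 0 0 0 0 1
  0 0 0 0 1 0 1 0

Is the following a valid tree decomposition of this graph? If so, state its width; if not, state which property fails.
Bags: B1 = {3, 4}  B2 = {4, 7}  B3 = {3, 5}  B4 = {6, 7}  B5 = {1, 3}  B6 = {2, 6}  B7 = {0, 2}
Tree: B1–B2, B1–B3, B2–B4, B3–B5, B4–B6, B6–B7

Yes; width 1.

Every vertex of G appears in some bag (union = {0, 1, 2, 3, 4, 5, 6, 7}); every edge is covered by a bag; and for each vertex v the set of bags containing v is connected in the bag tree. The decomposition is therefore valid. The largest bag has 2 vertices, so the width is 1.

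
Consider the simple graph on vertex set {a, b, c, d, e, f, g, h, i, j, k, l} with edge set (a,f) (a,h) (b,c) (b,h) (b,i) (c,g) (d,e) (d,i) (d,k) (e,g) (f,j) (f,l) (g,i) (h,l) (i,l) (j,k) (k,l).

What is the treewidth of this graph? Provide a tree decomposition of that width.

Each bag holds 4 vertices, so the decomposition has width 3, which upper-bounds the treewidth. For the lower bound: the 4 vertex sets {c,e,g}, {b}, {i}, {d,h,k,l} are disjoint, each induces a connected subgraph, and every pair is joined by at least one edge of G. Contracting each set to a single vertex therefore yields K_{4} as a minor, and since treewidth is minor-monotone, tw(G) ≥ tw(K_{4}) = 3. The upper and lower bounds meet at 3, so that is the treewidth.

Treewidth 3.
Bags: B1 = {b, c, e, g}  B2 = {b, e, g, i}  B3 = {b, d, e, i}  B4 = {b, d, h, i}  B5 = {d, h, i, l}  B6 = {d, h, k, l}  B7 = {a, h, k, l}  B8 = {a, f, k, l}  B9 = {a, f, j, k}
Tree: B1–B2, B2–B3, B3–B4, B4–B5, B5–B6, B6–B7, B7–B8, B8–B9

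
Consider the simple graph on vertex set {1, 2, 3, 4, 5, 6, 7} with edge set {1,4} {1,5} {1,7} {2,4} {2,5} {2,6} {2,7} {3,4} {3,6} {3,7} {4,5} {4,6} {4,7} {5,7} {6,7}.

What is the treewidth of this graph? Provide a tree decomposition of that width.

Every bag has size at most 4, so the width is 4 − 1 = 3 and tw(G) ≤ 3. Conversely, {1, 4, 5, 7} is a clique of size 4, and the vertices of any clique must share a bag in every tree decomposition; so some bag has ≥ 4 vertices and tw(G) ≥ 3. Hence tw(G) = 3 exactly.

Treewidth 3.
One such decomposition:
Bags: B1 = {2, 4, 6, 7}  B2 = {2, 4, 5, 7}  B3 = {3, 4, 6, 7}  B4 = {1, 4, 5, 7}
Tree: B1–B2, B1–B3, B2–B4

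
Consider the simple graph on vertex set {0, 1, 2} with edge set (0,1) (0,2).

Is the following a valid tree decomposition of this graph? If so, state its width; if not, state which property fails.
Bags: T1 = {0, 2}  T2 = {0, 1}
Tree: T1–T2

Yes; width 1.

Every vertex of G appears in some bag (union = {0, 1, 2}); every edge is covered by a bag; and for each vertex v the set of bags containing v is connected in the bag tree. The decomposition is therefore valid. The largest bag has 2 vertices, so the width is 1.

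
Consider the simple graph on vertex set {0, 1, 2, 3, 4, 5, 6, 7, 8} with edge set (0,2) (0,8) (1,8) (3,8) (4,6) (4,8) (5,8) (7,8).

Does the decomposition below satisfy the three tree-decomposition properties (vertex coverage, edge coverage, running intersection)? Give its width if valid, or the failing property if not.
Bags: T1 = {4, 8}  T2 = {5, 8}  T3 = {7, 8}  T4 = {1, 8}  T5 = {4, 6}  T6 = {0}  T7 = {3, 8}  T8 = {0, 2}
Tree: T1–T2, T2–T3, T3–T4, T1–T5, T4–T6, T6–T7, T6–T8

A tree decomposition must satisfy three properties: every vertex lies in some bag; for every edge, both endpoints lie together in some bag; and for every vertex, the bags containing it form a connected subtree. Here edge (8,0) lies in no bag, so the decomposition is invalid.

No — edge (8,0) lies in no bag.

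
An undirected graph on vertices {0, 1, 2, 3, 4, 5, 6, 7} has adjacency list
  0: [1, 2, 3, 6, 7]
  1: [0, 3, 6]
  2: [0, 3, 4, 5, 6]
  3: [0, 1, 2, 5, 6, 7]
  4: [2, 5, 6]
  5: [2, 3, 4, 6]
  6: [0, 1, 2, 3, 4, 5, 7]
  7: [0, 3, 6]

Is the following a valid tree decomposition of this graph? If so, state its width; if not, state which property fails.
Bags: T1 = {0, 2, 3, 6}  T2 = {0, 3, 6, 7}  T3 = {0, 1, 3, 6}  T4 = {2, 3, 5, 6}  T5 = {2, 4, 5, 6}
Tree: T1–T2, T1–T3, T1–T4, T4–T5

Yes; width 3.

Vertex coverage: the bags together contain {0, 1, 2, 3, 4, 5, 6, 7}, the full vertex set. Edge coverage: each edge of G has both endpoints in at least one bag. Running intersection: for every vertex, the bags containing it form a connected subtree. All three properties hold, so this is a valid tree decomposition of width max|bag| − 1 = 3, and hence tw(G) ≤ 3.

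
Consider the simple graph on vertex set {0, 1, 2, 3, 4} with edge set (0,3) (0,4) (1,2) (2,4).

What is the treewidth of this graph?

A width-1 tree decomposition is:
Bags: B1 = {1, 2}  B2 = {2, 4}  B3 = {0, 4}  B4 = {0, 3}
Tree: B1–B2, B2–B3, B3–B4
The largest bag has 2 vertices, giving width 1; this decomposition certifies tw(G) ≤ 1. Since G has at least one edge (e.g. 1–2), it is not an edgeless graph, so tw(G) ≥ 1. Combining the bounds, tw(G) = 1.

1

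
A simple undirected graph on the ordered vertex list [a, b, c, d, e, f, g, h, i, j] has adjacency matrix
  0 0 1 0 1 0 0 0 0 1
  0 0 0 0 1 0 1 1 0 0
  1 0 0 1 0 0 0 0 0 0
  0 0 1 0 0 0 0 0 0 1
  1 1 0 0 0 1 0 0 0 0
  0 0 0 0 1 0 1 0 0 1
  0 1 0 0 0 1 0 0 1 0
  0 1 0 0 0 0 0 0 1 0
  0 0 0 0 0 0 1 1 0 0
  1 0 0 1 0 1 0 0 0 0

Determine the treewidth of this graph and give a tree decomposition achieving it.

The largest bag has 3 vertices, giving width 2; this decomposition certifies tw(G) ≤ 2. Since c–d–j–a–c is a cycle in G, G is not acyclic. Forests are exactly the graphs of treewidth ≤ 1, so tw(G) ≥ 2. Hence tw(G) = 2 exactly.

Treewidth 2.
Bags: B1 = {a, c, d}  B2 = {a, d, j}  B3 = {a, e, j}  B4 = {e, f, j}  B5 = {b, e, f}  B6 = {b, f, g}  B7 = {b, g, h}  B8 = {g, h, i}
Tree: B1–B2, B2–B3, B3–B4, B4–B5, B5–B6, B6–B7, B7–B8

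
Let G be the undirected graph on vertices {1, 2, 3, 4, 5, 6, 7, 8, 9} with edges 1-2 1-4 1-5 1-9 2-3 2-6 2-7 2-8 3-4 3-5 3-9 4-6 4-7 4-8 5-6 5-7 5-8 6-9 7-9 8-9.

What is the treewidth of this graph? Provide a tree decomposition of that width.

Treewidth 4.
One such decomposition:
Bags: B1 = {2, 3, 4, 5, 9}  B2 = {1, 2, 4, 5, 9}  B3 = {2, 4, 5, 7, 9}  B4 = {2, 4, 5, 6, 9}  B5 = {2, 4, 5, 8, 9}
Tree: B1–B2, B2–B3, B3–B4, B4–B5

The largest bag has 5 vertices, giving width 4; this decomposition certifies tw(G) ≤ 4. For the lower bound: the 5 vertex sets {3,5}, {1,9}, {4,7}, {2}, {6} are disjoint, each induces a connected subgraph, and every pair is joined by at least one edge of G. Contracting each set to a single vertex therefore yields K_{5} as a minor, and since treewidth is minor-monotone, tw(G) ≥ tw(K_{5}) = 4. Therefore the treewidth is 4.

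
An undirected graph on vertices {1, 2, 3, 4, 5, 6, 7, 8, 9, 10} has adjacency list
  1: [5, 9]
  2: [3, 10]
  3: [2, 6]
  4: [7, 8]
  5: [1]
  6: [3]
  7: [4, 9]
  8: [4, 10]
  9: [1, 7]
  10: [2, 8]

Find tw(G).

1

A width-1 tree decomposition is:
Bags: B1 = {3, 6}  B2 = {2, 3}  B3 = {2, 10}  B4 = {8, 10}  B5 = {4, 8}  B6 = {4, 7}  B7 = {7, 9}  B8 = {1, 9}  B9 = {1, 5}
Tree: B1–B2, B2–B3, B3–B4, B4–B5, B5–B6, B6–B7, B7–B8, B8–B9
Each bag holds 2 vertices, so the decomposition has width 1, which upper-bounds the treewidth. Since G has at least one edge (e.g. 6–3), it is not an edgeless graph, so tw(G) ≥ 1. Hence tw(G) = 1 exactly.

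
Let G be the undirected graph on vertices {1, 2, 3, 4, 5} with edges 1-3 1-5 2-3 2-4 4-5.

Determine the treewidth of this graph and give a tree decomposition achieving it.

The largest bag has 3 vertices, giving width 2; this decomposition certifies tw(G) ≤ 2. The edges 3–1–5–4–2–3 form a cycle, so G is not a tree and its treewidth is at least 2. Combining the bounds, tw(G) = 2.

Treewidth 2.
Bags: B1 = {1, 3, 5}  B2 = {3, 4, 5}  B3 = {2, 3, 4}
Tree: B1–B2, B2–B3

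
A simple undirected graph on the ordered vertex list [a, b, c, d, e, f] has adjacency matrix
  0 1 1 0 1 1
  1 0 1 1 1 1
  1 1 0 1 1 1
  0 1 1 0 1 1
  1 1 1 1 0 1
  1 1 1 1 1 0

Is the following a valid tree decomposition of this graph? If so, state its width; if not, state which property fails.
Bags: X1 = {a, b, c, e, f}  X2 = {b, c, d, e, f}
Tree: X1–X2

Yes; width 4.

Checking the three conditions: (i) the bags cover all of {a, b, c, d, e, f}; (ii) for each edge, some bag contains both endpoints; (iii) the bags containing any fixed vertex form a subtree. All hold, so the decomposition is valid with width 5 − 1 = 4.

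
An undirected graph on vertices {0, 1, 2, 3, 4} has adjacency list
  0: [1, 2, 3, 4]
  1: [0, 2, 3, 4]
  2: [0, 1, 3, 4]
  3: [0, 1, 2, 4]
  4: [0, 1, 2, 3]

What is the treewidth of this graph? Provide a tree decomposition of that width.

Treewidth 4.
One such decomposition:
Bags: B1 = {0, 1, 2, 3, 4}
Tree: (single bag)

A single bag containing all 5 vertices is trivially a valid decomposition of width 4. Conversely, {0, 1, 2, 3, 4} is a clique of size 5, and the vertices of any clique must share a bag in every tree decomposition; so some bag has ≥ 5 vertices and tw(G) ≥ 4. Combining the bounds, tw(G) = 4.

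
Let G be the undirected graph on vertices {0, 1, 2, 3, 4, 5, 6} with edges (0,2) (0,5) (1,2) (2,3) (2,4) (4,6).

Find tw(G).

A width-1 tree decomposition is:
Bags: B1 = {2, 3}  B2 = {2, 4}  B3 = {0, 2}  B4 = {0, 5}  B5 = {1, 2}  B6 = {4, 6}
Tree: B1–B2, B1–B3, B3–B4, B3–B5, B2–B6
Every bag has size at most 2, so the width is 2 − 1 = 1 and tw(G) ≤ 1. Any graph with an edge has treewidth ≥ 1, and G has the edge 2–3. The upper and lower bounds meet at 1, so that is the treewidth.

1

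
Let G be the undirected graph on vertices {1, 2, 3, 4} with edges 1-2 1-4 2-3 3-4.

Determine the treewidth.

A width-2 tree decomposition is:
Bags: B1 = {1, 2, 4}  B2 = {2, 3, 4}
Tree: B1–B2
Every bag has size at most 3, so the width is 3 − 1 = 2 and tw(G) ≤ 2. For the lower bound, G contains the cycle 2–1–4–3–2, so G is not a forest; only forests have treewidth ≤ 1, hence tw(G) ≥ 2. Therefore the treewidth is 2.

2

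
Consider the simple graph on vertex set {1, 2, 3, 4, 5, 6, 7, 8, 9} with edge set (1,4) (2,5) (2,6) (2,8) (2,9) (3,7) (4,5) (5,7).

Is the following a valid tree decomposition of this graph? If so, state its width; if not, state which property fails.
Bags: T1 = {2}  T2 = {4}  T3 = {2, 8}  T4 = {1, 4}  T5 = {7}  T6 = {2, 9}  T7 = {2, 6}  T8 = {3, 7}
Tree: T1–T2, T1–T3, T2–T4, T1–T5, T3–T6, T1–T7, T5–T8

A tree decomposition must satisfy three properties: every vertex lies in some bag; for every edge, both endpoints lie together in some bag; and for every vertex, the bags containing it form a connected subtree. Here vertex 5 appears in no bag, so the decomposition is invalid.

No — vertex 5 appears in no bag.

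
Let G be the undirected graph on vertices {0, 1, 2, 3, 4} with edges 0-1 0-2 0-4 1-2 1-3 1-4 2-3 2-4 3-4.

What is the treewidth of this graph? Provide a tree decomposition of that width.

Treewidth 3.
One optimal decomposition is:
Bags: B1 = {1, 2, 3, 4}  B2 = {0, 1, 2, 4}
Tree: B1–B2

Every bag has size at most 4, so the width is 4 − 1 = 3 and tw(G) ≤ 3. Conversely, {0, 1, 2, 4} is a clique of size 4, and the vertices of any clique must share a bag in every tree decomposition; so some bag has ≥ 4 vertices and tw(G) ≥ 3. Therefore the treewidth is 3.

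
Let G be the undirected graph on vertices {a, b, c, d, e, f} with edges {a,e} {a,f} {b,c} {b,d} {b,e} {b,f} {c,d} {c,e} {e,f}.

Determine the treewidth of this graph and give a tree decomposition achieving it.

Treewidth 2.
Bags: B1 = {b, e, f}  B2 = {b, c, e}  B3 = {b, c, d}  B4 = {a, e, f}
Tree: B1–B2, B2–B3, B1–B4

Each bag holds 3 vertices, so the decomposition has width 2, which upper-bounds the treewidth. On the other hand G contains the 3-clique {b, c, d}. A clique must lie in a single bag of any decomposition, so no decomposition can have width below 2. Hence tw(G) = 2 exactly.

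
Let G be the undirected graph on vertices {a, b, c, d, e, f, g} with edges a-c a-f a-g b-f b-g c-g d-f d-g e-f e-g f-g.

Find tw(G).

2

A width-2 tree decomposition is:
Bags: B1 = {b, f, g}  B2 = {d, f, g}  B3 = {a, f, g}  B4 = {e, f, g}  B5 = {a, c, g}
Tree: B1–B2, B1–B3, B2–B4, B3–B5
Each bag holds 3 vertices, so the decomposition has width 2, which upper-bounds the treewidth. Conversely, {a, c, g} is a clique of size 3, and the vertices of any clique must share a bag in every tree decomposition; so some bag has ≥ 3 vertices and tw(G) ≥ 2. Combining the bounds, tw(G) = 2.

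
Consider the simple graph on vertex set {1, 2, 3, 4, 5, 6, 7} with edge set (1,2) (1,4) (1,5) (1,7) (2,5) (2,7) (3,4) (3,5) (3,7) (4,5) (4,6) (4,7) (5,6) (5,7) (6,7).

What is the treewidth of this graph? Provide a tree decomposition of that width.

Treewidth 3.
One such decomposition:
Bags: B1 = {1, 4, 5, 7}  B2 = {1, 2, 5, 7}  B3 = {3, 4, 5, 7}  B4 = {4, 5, 6, 7}
Tree: B1–B2, B1–B3, B1–B4

Each bag holds 4 vertices, so the decomposition has width 3, which upper-bounds the treewidth. Conversely, {1, 2, 5, 7} is a clique of size 4, and the vertices of any clique must share a bag in every tree decomposition; so some bag has ≥ 4 vertices and tw(G) ≥ 3. Therefore the treewidth is 3.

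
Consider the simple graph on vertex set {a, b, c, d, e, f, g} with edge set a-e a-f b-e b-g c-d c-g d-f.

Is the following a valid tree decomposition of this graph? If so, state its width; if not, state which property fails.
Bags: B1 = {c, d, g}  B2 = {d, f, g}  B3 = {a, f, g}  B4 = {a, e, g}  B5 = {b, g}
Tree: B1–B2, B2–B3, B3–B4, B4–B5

No — edge (e,b) lies in no bag.

A tree decomposition must satisfy three properties: every vertex lies in some bag; for every edge, both endpoints lie together in some bag; and for every vertex, the bags containing it form a connected subtree. Here edge (e,b) lies in no bag, so the decomposition is invalid.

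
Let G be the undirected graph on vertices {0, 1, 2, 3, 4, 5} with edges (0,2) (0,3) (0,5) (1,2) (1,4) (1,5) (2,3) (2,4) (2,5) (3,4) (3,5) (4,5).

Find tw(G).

3

A width-3 tree decomposition is:
Bags: B1 = {2, 3, 4, 5}  B2 = {0, 2, 3, 5}  B3 = {1, 2, 4, 5}
Tree: B1–B2, B1–B3
The largest bag has 4 vertices, giving width 3; this decomposition certifies tw(G) ≤ 3. On the other hand G contains the 4-clique {1, 2, 4, 5}. A clique must lie in a single bag of any decomposition, so no decomposition can have width below 3. Therefore the treewidth is 3.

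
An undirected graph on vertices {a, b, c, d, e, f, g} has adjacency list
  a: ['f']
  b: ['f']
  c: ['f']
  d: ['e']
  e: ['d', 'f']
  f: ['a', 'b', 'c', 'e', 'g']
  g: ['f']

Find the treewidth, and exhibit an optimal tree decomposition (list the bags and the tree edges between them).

The largest bag has 2 vertices, giving width 1; this decomposition certifies tw(G) ≤ 1. Any graph with an edge has treewidth ≥ 1, and G has the edge e–f. Therefore the treewidth is 1.

Treewidth 1.
Bags: B1 = {e, f}  B2 = {d, e}  B3 = {a, f}  B4 = {c, f}  B5 = {b, f}  B6 = {f, g}
Tree: B1–B2, B1–B3, B3–B4, B4–B5, B5–B6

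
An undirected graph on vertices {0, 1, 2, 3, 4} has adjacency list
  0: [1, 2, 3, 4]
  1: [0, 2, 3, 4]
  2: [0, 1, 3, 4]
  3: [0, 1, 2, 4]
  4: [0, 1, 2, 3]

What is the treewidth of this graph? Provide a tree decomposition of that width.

With just one bag of size 5, the width is 5 − 1 = 4, so tw(G) ≤ 4. Conversely, {0, 1, 2, 3, 4} is a clique of size 5, and the vertices of any clique must share a bag in every tree decomposition; so some bag has ≥ 5 vertices and tw(G) ≥ 4. The upper and lower bounds meet at 4, so that is the treewidth.

Treewidth 4.
Bags: B1 = {0, 1, 2, 3, 4}
Tree: (single bag)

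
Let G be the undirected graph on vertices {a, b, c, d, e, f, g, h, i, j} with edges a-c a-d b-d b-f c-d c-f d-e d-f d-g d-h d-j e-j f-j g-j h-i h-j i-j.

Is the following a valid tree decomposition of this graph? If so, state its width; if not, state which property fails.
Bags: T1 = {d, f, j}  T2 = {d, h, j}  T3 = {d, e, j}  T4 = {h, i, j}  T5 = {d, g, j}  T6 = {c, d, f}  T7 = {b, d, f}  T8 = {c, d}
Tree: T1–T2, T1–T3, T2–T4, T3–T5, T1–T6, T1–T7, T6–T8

No — vertex a appears in no bag.

A tree decomposition must satisfy three properties: every vertex lies in some bag; for every edge, both endpoints lie together in some bag; and for every vertex, the bags containing it form a connected subtree. Here vertex a appears in no bag, so the decomposition is invalid.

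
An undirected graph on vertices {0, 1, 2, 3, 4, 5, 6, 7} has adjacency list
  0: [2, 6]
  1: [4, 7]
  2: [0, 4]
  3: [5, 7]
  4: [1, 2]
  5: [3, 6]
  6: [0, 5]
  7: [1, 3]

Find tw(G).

2

A width-2 tree decomposition is:
Bags: B1 = {3, 5, 7}  B2 = {1, 5, 7}  B3 = {1, 4, 5}  B4 = {2, 4, 5}  B5 = {0, 2, 5}  B6 = {0, 5, 6}
Tree: B1–B2, B2–B3, B3–B4, B4–B5, B5–B6
Every bag has size at most 3, so the width is 3 − 1 = 2 and tw(G) ≤ 2. For the lower bound, G contains the cycle 5–3–7–1–4–2–0–6–5, so G is not a forest; only forests have treewidth ≤ 1, hence tw(G) ≥ 2. Therefore the treewidth is 2.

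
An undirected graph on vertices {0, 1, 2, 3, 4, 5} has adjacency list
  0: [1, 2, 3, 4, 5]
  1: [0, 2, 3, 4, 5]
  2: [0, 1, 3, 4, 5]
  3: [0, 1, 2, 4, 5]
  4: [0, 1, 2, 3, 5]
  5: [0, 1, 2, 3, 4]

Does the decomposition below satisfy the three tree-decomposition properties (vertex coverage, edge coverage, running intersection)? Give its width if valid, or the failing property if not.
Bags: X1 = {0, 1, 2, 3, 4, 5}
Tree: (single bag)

Every vertex of G appears in some bag (union = {0, 1, 2, 3, 4, 5}); every edge is covered by a bag; and for each vertex v the set of bags containing v is connected in the bag tree. The decomposition is therefore valid. The largest bag has 6 vertices, so the width is 5.

Yes; width 5.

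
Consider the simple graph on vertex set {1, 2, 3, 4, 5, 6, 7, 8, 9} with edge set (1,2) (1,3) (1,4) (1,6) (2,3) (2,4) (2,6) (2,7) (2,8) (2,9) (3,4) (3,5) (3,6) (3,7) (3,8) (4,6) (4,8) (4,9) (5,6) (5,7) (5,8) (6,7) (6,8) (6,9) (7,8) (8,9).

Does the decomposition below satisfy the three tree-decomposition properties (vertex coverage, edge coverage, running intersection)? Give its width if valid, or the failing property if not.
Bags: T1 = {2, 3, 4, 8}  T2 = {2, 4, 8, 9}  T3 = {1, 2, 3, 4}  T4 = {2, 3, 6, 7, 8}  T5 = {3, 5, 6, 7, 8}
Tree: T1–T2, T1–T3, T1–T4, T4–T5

A tree decomposition must satisfy three properties: every vertex lies in some bag; for every edge, both endpoints lie together in some bag; and for every vertex, the bags containing it form a connected subtree. Here edge (6,4) lies in no bag, so the decomposition is invalid.

No — edge (6,4) lies in no bag.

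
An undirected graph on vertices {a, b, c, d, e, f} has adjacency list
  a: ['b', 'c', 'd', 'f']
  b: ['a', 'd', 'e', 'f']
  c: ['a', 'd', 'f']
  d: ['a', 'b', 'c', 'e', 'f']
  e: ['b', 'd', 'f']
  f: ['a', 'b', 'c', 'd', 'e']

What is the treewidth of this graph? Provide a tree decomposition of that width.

Each bag holds 4 vertices, so the decomposition has width 3, which upper-bounds the treewidth. Conversely, {b, d, e, f} is a clique of size 4, and the vertices of any clique must share a bag in every tree decomposition; so some bag has ≥ 4 vertices and tw(G) ≥ 3. Hence tw(G) = 3 exactly.

Treewidth 3.
Bags: B1 = {a, c, d, f}  B2 = {a, b, d, f}  B3 = {b, d, e, f}
Tree: B1–B2, B2–B3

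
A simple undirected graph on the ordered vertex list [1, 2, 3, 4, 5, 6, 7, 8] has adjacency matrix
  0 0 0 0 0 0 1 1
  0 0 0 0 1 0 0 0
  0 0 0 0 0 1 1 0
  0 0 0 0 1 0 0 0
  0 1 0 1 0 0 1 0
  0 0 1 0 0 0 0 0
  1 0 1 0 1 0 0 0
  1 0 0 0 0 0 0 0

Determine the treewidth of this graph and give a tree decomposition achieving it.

Every bag has size at most 2, so the width is 2 − 1 = 1 and tw(G) ≤ 1. Any graph with an edge has treewidth ≥ 1, and G has the edge 7–3. Hence tw(G) = 1 exactly.

Treewidth 1.
Bags: B1 = {3, 7}  B2 = {3, 6}  B3 = {1, 7}  B4 = {5, 7}  B5 = {2, 5}  B6 = {1, 8}  B7 = {4, 5}
Tree: B1–B2, B1–B3, B3–B4, B4–B5, B3–B6, B4–B7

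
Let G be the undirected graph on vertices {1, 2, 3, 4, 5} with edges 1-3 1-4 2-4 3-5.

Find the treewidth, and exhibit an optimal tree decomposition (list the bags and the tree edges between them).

Every bag has size at most 2, so the width is 2 − 1 = 1 and tw(G) ≤ 1. Since G has at least one edge (e.g. 5–3), it is not an edgeless graph, so tw(G) ≥ 1. Combining the bounds, tw(G) = 1.

Treewidth 1.
Bags: B1 = {3, 5}  B2 = {1, 3}  B3 = {1, 4}  B4 = {2, 4}
Tree: B1–B2, B2–B3, B3–B4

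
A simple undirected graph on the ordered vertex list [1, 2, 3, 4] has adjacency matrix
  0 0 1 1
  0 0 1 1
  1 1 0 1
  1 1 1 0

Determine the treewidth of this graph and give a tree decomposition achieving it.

Treewidth 2.
One such decomposition:
Bags: B1 = {1, 3, 4}  B2 = {2, 3, 4}
Tree: B1–B2

The largest bag has 3 vertices, giving width 2; this decomposition certifies tw(G) ≤ 2. For the lower bound, the 3 vertices {1, 3, 4} are pairwise adjacent, and any tree decomposition puts a clique entirely inside one bag — forcing width ≥ 2. Hence tw(G) = 2 exactly.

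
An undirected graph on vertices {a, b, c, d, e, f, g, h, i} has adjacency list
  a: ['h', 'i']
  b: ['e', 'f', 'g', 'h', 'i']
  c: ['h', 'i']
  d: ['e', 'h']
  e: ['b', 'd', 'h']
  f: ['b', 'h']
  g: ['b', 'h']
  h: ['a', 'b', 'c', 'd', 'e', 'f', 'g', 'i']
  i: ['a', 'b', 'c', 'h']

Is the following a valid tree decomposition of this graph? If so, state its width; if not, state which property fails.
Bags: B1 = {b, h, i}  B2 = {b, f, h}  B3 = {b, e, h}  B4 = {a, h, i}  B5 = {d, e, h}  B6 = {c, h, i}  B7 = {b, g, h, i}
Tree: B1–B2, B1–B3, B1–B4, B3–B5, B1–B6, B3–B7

A tree decomposition must satisfy three properties: every vertex lies in some bag; for every edge, both endpoints lie together in some bag; and for every vertex, the bags containing it form a connected subtree. Here bags containing vertex i are not connected in the tree, so the decomposition is invalid.

No — bags containing vertex i are not connected in the tree.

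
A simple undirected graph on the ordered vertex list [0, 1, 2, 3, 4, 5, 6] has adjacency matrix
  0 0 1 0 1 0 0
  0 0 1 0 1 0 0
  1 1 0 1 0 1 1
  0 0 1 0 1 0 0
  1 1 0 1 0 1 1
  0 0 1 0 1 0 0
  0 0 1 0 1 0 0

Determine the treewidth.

2

A width-2 tree decomposition is:
Bags: B1 = {0, 2, 4}  B2 = {2, 4, 6}  B3 = {2, 3, 4}  B4 = {1, 2, 4}  B5 = {2, 4, 5}
Tree: B1–B2, B2–B3, B3–B4, B4–B5
Each bag holds 3 vertices, so the decomposition has width 2, which upper-bounds the treewidth. For the lower bound, G contains the cycle 4–0–2–6–4, so G is not a forest; only forests have treewidth ≤ 1, hence tw(G) ≥ 2. The upper and lower bounds meet at 2, so that is the treewidth.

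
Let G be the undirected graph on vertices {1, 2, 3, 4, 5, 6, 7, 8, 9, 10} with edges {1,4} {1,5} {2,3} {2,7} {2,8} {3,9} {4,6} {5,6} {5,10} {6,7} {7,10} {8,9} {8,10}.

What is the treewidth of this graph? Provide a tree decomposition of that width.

Treewidth 2.
One such decomposition:
Bags: B1 = {1, 4, 5}  B2 = {4, 5, 6}  B3 = {5, 6, 10}  B4 = {6, 7, 10}  B5 = {7, 8, 10}  B6 = {2, 7, 8}  B7 = {2, 8, 9}  B8 = {2, 3, 9}
Tree: B1–B2, B2–B3, B3–B4, B4–B5, B5–B6, B6–B7, B7–B8

Each bag holds 3 vertices, so the decomposition has width 2, which upper-bounds the treewidth. For the lower bound, G contains the cycle 1–4–6–5–1, so G is not a forest; only forests have treewidth ≤ 1, hence tw(G) ≥ 2. The upper and lower bounds meet at 2, so that is the treewidth.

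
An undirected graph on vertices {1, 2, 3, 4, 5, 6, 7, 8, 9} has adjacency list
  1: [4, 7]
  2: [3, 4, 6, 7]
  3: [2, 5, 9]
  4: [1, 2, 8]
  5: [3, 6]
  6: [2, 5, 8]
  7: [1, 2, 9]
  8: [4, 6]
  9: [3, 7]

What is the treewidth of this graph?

A width-3 tree decomposition is:
Bags: B1 = {3, 5, 6, 9}  B2 = {2, 3, 6, 9}  B3 = {2, 6, 7, 9}  B4 = {2, 6, 7, 8}  B5 = {2, 4, 7, 8}  B6 = {1, 4, 7, 8}
Tree: B1–B2, B2–B3, B3–B4, B4–B5, B5–B6
The largest bag has 4 vertices, giving width 3; this decomposition certifies tw(G) ≤ 3. For the lower bound: the 4 vertex sets {3,5,9}, {6}, {2}, {1,4,7,8} are disjoint, each induces a connected subgraph, and every pair is joined by at least one edge of G. Contracting each set to a single vertex therefore yields K_{4} as a minor, and since treewidth is minor-monotone, tw(G) ≥ tw(K_{4}) = 3. Combining the bounds, tw(G) = 3.

3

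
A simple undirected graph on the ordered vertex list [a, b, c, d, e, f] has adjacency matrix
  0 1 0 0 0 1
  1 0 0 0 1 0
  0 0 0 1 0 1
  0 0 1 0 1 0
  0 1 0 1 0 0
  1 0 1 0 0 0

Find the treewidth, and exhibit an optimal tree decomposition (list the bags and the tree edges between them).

Each bag holds 3 vertices, so the decomposition has width 2, which upper-bounds the treewidth. The edges b–e–d–c–f–a–b form a cycle, so G is not a tree and its treewidth is at least 2. Therefore the treewidth is 2.

Treewidth 2.
One such decomposition:
Bags: B1 = {b, d, e}  B2 = {b, c, d}  B3 = {b, c, f}  B4 = {a, b, f}
Tree: B1–B2, B2–B3, B3–B4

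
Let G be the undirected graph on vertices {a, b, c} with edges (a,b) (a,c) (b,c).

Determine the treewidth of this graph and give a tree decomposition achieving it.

Treewidth 2.
One such decomposition:
Bags: B1 = {a, b, c}
Tree: (single bag)

A single bag containing all 3 vertices is trivially a valid decomposition of width 2. Conversely, {a, b, c} is a clique of size 3, and the vertices of any clique must share a bag in every tree decomposition; so some bag has ≥ 3 vertices and tw(G) ≥ 2. Therefore the treewidth is 2.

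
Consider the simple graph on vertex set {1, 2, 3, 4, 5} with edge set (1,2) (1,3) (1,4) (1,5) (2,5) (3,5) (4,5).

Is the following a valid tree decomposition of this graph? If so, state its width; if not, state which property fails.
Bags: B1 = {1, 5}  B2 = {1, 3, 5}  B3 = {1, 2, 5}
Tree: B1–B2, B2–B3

A tree decomposition must satisfy three properties: every vertex lies in some bag; for every edge, both endpoints lie together in some bag; and for every vertex, the bags containing it form a connected subtree. Here vertex 4 appears in no bag, so the decomposition is invalid.

No — vertex 4 appears in no bag.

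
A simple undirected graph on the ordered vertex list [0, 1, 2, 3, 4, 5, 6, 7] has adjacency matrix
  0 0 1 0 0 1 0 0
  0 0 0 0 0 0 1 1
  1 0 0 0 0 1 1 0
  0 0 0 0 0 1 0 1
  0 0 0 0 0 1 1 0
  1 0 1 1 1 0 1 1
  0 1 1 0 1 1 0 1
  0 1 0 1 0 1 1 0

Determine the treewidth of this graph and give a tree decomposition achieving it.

Every bag has size at most 3, so the width is 3 − 1 = 2 and tw(G) ≤ 2. On the other hand G contains the 3-clique {1, 6, 7}. A clique must lie in a single bag of any decomposition, so no decomposition can have width below 2. Combining the bounds, tw(G) = 2.

Treewidth 2.
One such decomposition:
Bags: B1 = {5, 6, 7}  B2 = {4, 5, 6}  B3 = {3, 5, 7}  B4 = {2, 5, 6}  B5 = {1, 6, 7}  B6 = {0, 2, 5}
Tree: B1–B2, B1–B3, B1–B4, B1–B5, B4–B6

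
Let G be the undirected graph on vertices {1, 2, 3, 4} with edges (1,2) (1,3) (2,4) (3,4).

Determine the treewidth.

A width-2 tree decomposition is:
Bags: B1 = {1, 2, 3}  B2 = {2, 3, 4}
Tree: B1–B2
Each bag holds 3 vertices, so the decomposition has width 2, which upper-bounds the treewidth. For the lower bound, G contains the cycle 3–1–2–4–3, so G is not a forest; only forests have treewidth ≤ 1, hence tw(G) ≥ 2. Hence tw(G) = 2 exactly.

2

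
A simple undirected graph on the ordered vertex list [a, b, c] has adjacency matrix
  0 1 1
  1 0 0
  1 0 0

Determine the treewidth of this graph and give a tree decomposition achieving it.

Treewidth 1.
One optimal decomposition is:
Bags: B1 = {a, b}  B2 = {a, c}
Tree: B1–B2

The largest bag has 2 vertices, giving width 1; this decomposition certifies tw(G) ≤ 1. Since G has at least one edge (e.g. b–a), it is not an edgeless graph, so tw(G) ≥ 1. Hence tw(G) = 1 exactly.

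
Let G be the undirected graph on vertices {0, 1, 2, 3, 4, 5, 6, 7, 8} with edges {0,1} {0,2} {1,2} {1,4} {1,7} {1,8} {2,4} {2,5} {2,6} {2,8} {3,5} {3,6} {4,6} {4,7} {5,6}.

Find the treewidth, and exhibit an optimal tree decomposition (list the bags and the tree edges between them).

Treewidth 2.
Bags: B1 = {0, 1, 2}  B2 = {1, 2, 8}  B3 = {1, 2, 4}  B4 = {2, 4, 6}  B5 = {1, 4, 7}  B6 = {2, 5, 6}  B7 = {3, 5, 6}
Tree: B1–B2, B2–B3, B3–B4, B3–B5, B4–B6, B6–B7

The largest bag has 3 vertices, giving width 2; this decomposition certifies tw(G) ≤ 2. For the lower bound, the 3 vertices {0, 1, 2} are pairwise adjacent, and any tree decomposition puts a clique entirely inside one bag — forcing width ≥ 2. Combining the bounds, tw(G) = 2.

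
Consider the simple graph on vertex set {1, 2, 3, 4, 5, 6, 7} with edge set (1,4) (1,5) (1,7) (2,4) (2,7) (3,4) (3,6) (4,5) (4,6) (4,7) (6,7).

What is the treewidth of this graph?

A width-2 tree decomposition is:
Bags: B1 = {4, 6, 7}  B2 = {1, 4, 7}  B3 = {1, 4, 5}  B4 = {3, 4, 6}  B5 = {2, 4, 7}
Tree: B1–B2, B2–B3, B1–B4, B2–B5
Every bag has size at most 3, so the width is 3 − 1 = 2 and tw(G) ≤ 2. Conversely, {3, 4, 6} is a clique of size 3, and the vertices of any clique must share a bag in every tree decomposition; so some bag has ≥ 3 vertices and tw(G) ≥ 2. Combining the bounds, tw(G) = 2.

2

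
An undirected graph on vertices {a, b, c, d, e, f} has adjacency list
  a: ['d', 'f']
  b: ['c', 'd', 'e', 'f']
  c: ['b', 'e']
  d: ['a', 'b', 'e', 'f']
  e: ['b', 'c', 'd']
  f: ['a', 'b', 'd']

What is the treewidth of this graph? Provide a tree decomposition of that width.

Each bag holds 3 vertices, so the decomposition has width 2, which upper-bounds the treewidth. Conversely, {b, d, e} is a clique of size 3, and the vertices of any clique must share a bag in every tree decomposition; so some bag has ≥ 3 vertices and tw(G) ≥ 2. The upper and lower bounds meet at 2, so that is the treewidth.

Treewidth 2.
One optimal decomposition is:
Bags: B1 = {a, d, f}  B2 = {b, d, f}  B3 = {b, d, e}  B4 = {b, c, e}
Tree: B1–B2, B2–B3, B3–B4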